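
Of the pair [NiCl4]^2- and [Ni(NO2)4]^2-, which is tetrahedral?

For [NiCl4]^2-: Each chloride is −1; balancing the −2 overall charge requires Ni(II). Group 10 minus oxidation state 2 gives a d⁸ configuration. Chloride is a weak-field ligand. With weak-field ligands the CFSE gain from square planar is small, so a 3d d⁸ ion takes the sterically preferred tetrahedral geometry. → tetrahedral.
For [Ni(NO2)4]^2-: Ligand charges: each nitro (N-bound nitrite) is −1. With an overall charge of −2 the nickel centre must be in the +2 oxidation state. Ni sits in group 10, so the d-electron count is 10 − 2 = 8. Nitro (N-bound nitrite) is a strong-field ligand (high in the spectrochemical series). A 3d d⁸ ion with strong-field ligands gains enough CFSE to favour square planar over tetrahedral. → square planar.

[NiCl4]^2-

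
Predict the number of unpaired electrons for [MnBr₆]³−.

4 unpaired electrons

Each bromide is −1; balancing the −3 overall charge requires Mn(III).
Mn sits in group 7, so the d-electron count is 7 − 3 = 4.
The spin state decides the count: Bromide is a weak-field ligand for a first-row metal, so the complex is high-spin.
An octahedral high-spin d⁴ ion is t₂g³e_g¹, giving 4 unpaired electrons.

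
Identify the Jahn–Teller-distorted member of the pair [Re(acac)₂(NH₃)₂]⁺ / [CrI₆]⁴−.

[Re(acac)₂(NH₃)₂]⁺: Summing ligand charges against the +1 overall charge gives an oxidation state of +3 for rhenium. Group 7 minus oxidation state 3 gives a d⁴ configuration. A 5d ion has a large Δₒ and is invariably low-spin. The d⁴ configuration leaves the e_g set evenly filled (or empty) — no strong Jahn–Teller driving force.
[CrI₆]⁴−: Summing ligand charges against the −4 overall charge gives an oxidation state of +2 for chromium. Chromium is a group-6 element; Cr(II) is therefore d⁴. Iodide is a weak-field ligand for a first-row metal, so the complex is high-spin. The t₂g³e_g¹ (high-spin) configuration has an unevenly filled e_g set; the Jahn–Teller theorem predicts a tetragonal distortion (typically axial elongation) to lift the degeneracy.

[CrI₆]⁴−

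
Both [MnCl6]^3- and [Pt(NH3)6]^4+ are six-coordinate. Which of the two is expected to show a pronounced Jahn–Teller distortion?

[MnCl6]^3-: Each chloride is −1; balancing the −3 overall charge requires Mn(III). Mn sits in group 7, so the d-electron count is 7 − 3 = 4. Chloride is a weak-field ligand for a first-row metal, so the complex is high-spin. The t₂g³e_g¹ (high-spin) configuration has an unevenly filled e_g set; the Jahn–Teller theorem predicts a tetragonal distortion (typically axial elongation) to lift the degeneracy.
[Pt(NH3)6]^4+: Ammonia is neutral; balancing the +4 overall charge requires Pt(IV). Platinum is a group-10 element; Pt(IV) is therefore d⁶. A 5d ion has a large Δₒ and is invariably low-spin. The d⁶ configuration leaves the e_g set evenly filled (or empty) — no strong Jahn–Teller driving force.

[MnCl6]^3-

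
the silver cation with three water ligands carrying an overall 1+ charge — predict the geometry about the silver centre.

trigonal planar

Ligand charges: water is neutral. With an overall charge of +1 the silver centre must be in the +1 oxidation state.
Ag sits in group 11, so the d-electron count is 11 − 1 = 10.
With 3 monodentate ligands the coordination number is 3.
Three ligands around a d¹⁰ centre minimise repulsion in a trigonal-planar arrangement.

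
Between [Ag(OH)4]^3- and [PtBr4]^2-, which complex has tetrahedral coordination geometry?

[Ag(OH)4]^3-

For [Ag(OH)4]^3-: Ligand charges: each hydroxide is −1. With an overall charge of −3 the silver centre must be in the +1 oxidation state. Silver is a group-11 element; Ag(I) is therefore d¹⁰. A d¹⁰ ion has no crystal-field stabilisation preference between square planar and tetrahedral, so four ligands adopt the sterically favoured tetrahedral geometry. → tetrahedral.
For [PtBr4]^2-: Summing ligand charges against the −2 overall charge gives an oxidation state of +2 for platinum. Platinum is a group-10 element; Pt(II) is therefore d⁸. A 5d d⁸ ion has a large crystal-field splitting; square planar leaves the high-energy d_{x²−y²} orbital empty and maximises CFSE. → square planar.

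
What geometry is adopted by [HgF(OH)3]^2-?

Summing ligand charges against the −2 overall charge gives an oxidation state of +2 for mercury.
Mercury is a group-12 element; Hg(II) is therefore d¹⁰.
With 4 monodentate ligands the coordination number is 4.
A d¹⁰ ion has no crystal-field stabilisation preference between square planar and tetrahedral, so four ligands adopt the sterically favoured tetrahedral geometry.

tetrahedral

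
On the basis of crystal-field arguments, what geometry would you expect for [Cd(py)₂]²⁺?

Ligand charges: pyridine is neutral. With an overall charge of +2 the cadmium centre must be in the +2 oxidation state.
Group 12 minus oxidation state 2 gives a d¹⁰ configuration.
With 2 monodentate ligands the coordination number is 2.
A d¹⁰ ion with only two ligands adopts a linear arrangement (sp hybridisation; no CFSE preference).

linear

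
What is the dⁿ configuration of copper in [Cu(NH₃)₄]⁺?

d¹⁰

Summing ligand charges against the +1 overall charge gives an oxidation state of +1 for copper.
Cu sits in group 11, so the d-electron count is 11 − 1 = 10.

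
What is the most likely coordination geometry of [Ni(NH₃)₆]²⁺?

Ammonia is neutral; balancing the +2 overall charge requires Ni(II).
Ni sits in group 10, so the d-electron count is 10 − 2 = 8.
With 6 monodentate ligands the coordination number is 6.
Six donors around a single metal centre give an octahedral coordination sphere.

octahedral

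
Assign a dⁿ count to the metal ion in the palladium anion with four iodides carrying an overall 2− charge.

Summing ligand charges against the −2 overall charge gives an oxidation state of +2 for palladium.
Pd sits in group 10, so the d-electron count is 10 − 2 = 8.

d⁸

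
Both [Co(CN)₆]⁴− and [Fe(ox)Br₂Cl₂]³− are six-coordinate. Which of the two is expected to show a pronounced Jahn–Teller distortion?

[Co(CN)₆]⁴−: Summing ligand charges against the −4 overall charge gives an oxidation state of +2 for cobalt. Group 9 minus oxidation state 2 gives a d⁷ configuration. Cyanide is a strong-field ligand (high in the spectrochemical series) for a first-row metal, so the complex is low-spin. The t₂g⁶e_g¹ (low-spin) configuration has an unevenly filled e_g set; the Jahn–Teller theorem predicts a tetragonal distortion (typically axial elongation) to lift the degeneracy.
[Fe(ox)Br₂Cl₂]³−: Summing ligand charges against the −3 overall charge gives an oxidation state of +3 for iron. Iron is a group-8 element; Fe(III) is therefore d⁵. Bromide, chloride, and oxalate are weak-field ligands for a first-row metal, so the complex is high-spin. The d⁵ configuration leaves the e_g set evenly filled (or empty) — no strong Jahn–Teller driving force.

[Co(CN)₆]⁴−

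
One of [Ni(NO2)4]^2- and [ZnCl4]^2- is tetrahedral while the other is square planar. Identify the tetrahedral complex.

For [Ni(NO2)4]^2-: Summing ligand charges against the −2 overall charge gives an oxidation state of +2 for nickel. Ni sits in group 10, so the d-electron count is 10 − 2 = 8. Nitro (N-bound nitrite) is a strong-field ligand (high in the spectrochemical series). A 3d d⁸ ion with strong-field ligands gains enough CFSE to favour square planar over tetrahedral. → square planar.
For [ZnCl4]^2-: Ligand charges: each chloride is −1. With an overall charge of −2 the zinc centre must be in the +2 oxidation state. Zn sits in group 12, so the d-electron count is 12 − 2 = 10. A d¹⁰ ion has no crystal-field stabilisation preference between square planar and tetrahedral, so four ligands adopt the sterically favoured tetrahedral geometry. → tetrahedral.

[ZnCl4]^2-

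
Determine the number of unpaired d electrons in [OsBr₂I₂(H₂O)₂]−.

Summing ligand charges against the −1 overall charge gives an oxidation state of +3 for osmium.
Os sits in group 8, so the d-electron count is 8 − 3 = 5.
The spin state decides the count: a 5d ion has a large Δₒ and is invariably low-spin.
An octahedral low-spin d⁵ ion is t₂g⁵e_g⁰, giving 1 unpaired electron.

1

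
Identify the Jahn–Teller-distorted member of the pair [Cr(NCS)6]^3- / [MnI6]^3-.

[Cr(NCS)6]^3-: Summing ligand charges against the −3 overall charge gives an oxidation state of +3 for chromium. Group 6 minus oxidation state 3 gives a d³ configuration. The d³ configuration leaves the e_g set evenly filled (or empty) — no strong Jahn–Teller driving force.
[MnI6]^3-: Each iodide is −1; balancing the −3 overall charge requires Mn(III). Manganese is a group-7 element; Mn(III) is therefore d⁴. Iodide is a weak-field ligand for a first-row metal, so the complex is high-spin. The t₂g³e_g¹ (high-spin) configuration has an unevenly filled e_g set; the Jahn–Teller theorem predicts a tetragonal distortion (typically axial elongation) to lift the degeneracy.

[MnI6]^3-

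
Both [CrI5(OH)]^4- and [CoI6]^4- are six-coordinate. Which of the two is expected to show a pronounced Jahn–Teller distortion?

[CrI5(OH)]^4-: Each iodide is −1; each hydroxide is −1; balancing the −4 overall charge requires Cr(II). Chromium is a group-6 element; Cr(II) is therefore d⁴. Hydroxide and iodide are weak-field ligands for a first-row metal, so the complex is high-spin. The t₂g³e_g¹ (high-spin) configuration has an unevenly filled e_g set; the Jahn–Teller theorem predicts a tetragonal distortion (typically axial elongation) to lift the degeneracy.
[CoI6]^4-: Each iodide is −1; balancing the −4 overall charge requires Co(II). Cobalt is a group-9 element; Co(II) is therefore d⁷. Iodide is a weak-field ligand for a first-row metal, so the complex is high-spin. The d⁷ configuration leaves the e_g set evenly filled (or empty) — no strong Jahn–Teller driving force.

[CrI5(OH)]^4-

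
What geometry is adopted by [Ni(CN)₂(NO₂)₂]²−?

square planar

Ligand charges: each cyanide is −1; each nitro (N-bound nitrite) is −1. With an overall charge of −2 the nickel centre must be in the +2 oxidation state.
Group 10 minus oxidation state 2 gives a d⁸ configuration.
Coordination number: 4.
Cyanide and nitro (N-bound nitrite) are strong-field ligands (high in the spectrochemical series).
A 3d d⁸ ion with strong-field ligands gains enough CFSE to favour square planar over tetrahedral.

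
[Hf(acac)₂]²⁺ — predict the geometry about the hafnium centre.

tetrahedral

Ligand charges: each acetylacetonate is −1. With an overall charge of +2 the hafnium centre must be in the +4 oxidation state.
Group 4 minus oxidation state 4 gives a d⁰ configuration.
Counting donor atoms: 2×acetylacetonate (bidentate) → 4 donors. Coordination number = 4.
A d⁰ ion has no crystal-field stabilisation preference between square planar and tetrahedral, so four ligands adopt the sterically favoured tetrahedral geometry.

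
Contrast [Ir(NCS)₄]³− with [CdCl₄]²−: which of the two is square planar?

For [Ir(NCS)₄]³−: Each isothiocyanate is −1; balancing the −3 overall charge requires Ir(I). Group 9 minus oxidation state 1 gives a d⁸ configuration. A 5d d⁸ ion has a large crystal-field splitting; square planar leaves the high-energy d_{x²−y²} orbital empty and maximises CFSE. → square planar.
For [CdCl₄]²−: Ligand charges: each chloride is −1. With an overall charge of −2 the cadmium centre must be in the +2 oxidation state. Cadmium is a group-12 element; Cd(II) is therefore d¹⁰. A d¹⁰ ion has no crystal-field stabilisation preference between square planar and tetrahedral, so four ligands adopt the sterically favoured tetrahedral geometry. → tetrahedral.

[Ir(NCS)₄]³−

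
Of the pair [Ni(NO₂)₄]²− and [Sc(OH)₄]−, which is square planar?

[Ni(NO₂)₄]²−

For [Ni(NO₂)₄]²−: Summing ligand charges against the −2 overall charge gives an oxidation state of +2 for nickel. Ni sits in group 10, so the d-electron count is 10 − 2 = 8. Nitro (N-bound nitrite) is a strong-field ligand (high in the spectrochemical series). A 3d d⁸ ion with strong-field ligands gains enough CFSE to favour square planar over tetrahedral. → square planar.
For [Sc(OH)₄]−: Ligand charges: each hydroxide is −1. With an overall charge of −1 the scandium centre must be in the +3 oxidation state. Group 3 minus oxidation state 3 gives a d⁰ configuration. A d⁰ ion has no crystal-field stabilisation preference between square planar and tetrahedral, so four ligands adopt the sterically favoured tetrahedral geometry. → tetrahedral.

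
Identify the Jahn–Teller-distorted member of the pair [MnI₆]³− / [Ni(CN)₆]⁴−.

[MnI₆]³−

[MnI₆]³−: Each iodide is −1; balancing the −3 overall charge requires Mn(III). Mn sits in group 7, so the d-electron count is 7 − 3 = 4. Iodide is a weak-field ligand for a first-row metal, so the complex is high-spin. The t₂g³e_g¹ (high-spin) configuration has an unevenly filled e_g set; the Jahn–Teller theorem predicts a tetragonal distortion (typically axial elongation) to lift the degeneracy.
[Ni(CN)₆]⁴−: Each cyanide is −1; balancing the −4 overall charge requires Ni(II). Group 10 minus oxidation state 2 gives a d⁸ configuration. The d⁸ configuration leaves the e_g set evenly filled (or empty) — no strong Jahn–Teller driving force.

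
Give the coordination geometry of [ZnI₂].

linear

Summing ligand charges against the 0 overall charge gives an oxidation state of +2 for zinc.
Group 12 minus oxidation state 2 gives a d¹⁰ configuration.
With 2 monodentate ligands the coordination number is 2.
A d¹⁰ ion with only two ligands adopts a linear arrangement (sp hybridisation; no CFSE preference).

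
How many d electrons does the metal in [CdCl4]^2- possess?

d10

Summing ligand charges against the −2 overall charge gives an oxidation state of +2 for cadmium.
Cadmium is a group-12 element; Cd(II) is therefore d¹⁰.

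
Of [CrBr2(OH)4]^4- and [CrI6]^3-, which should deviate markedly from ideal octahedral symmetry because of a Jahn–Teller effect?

[CrBr2(OH)4]^4-: Summing ligand charges against the −4 overall charge gives an oxidation state of +2 for chromium. Chromium is a group-6 element; Cr(II) is therefore d⁴. Bromide and hydroxide are weak-field ligands for a first-row metal, so the complex is high-spin. The t₂g³e_g¹ (high-spin) configuration has an unevenly filled e_g set; the Jahn–Teller theorem predicts a tetragonal distortion (typically axial elongation) to lift the degeneracy.
[CrI6]^3-: Each iodide is −1; balancing the −3 overall charge requires Cr(III). Chromium is a group-6 element; Cr(III) is therefore d³. The d³ configuration leaves the e_g set evenly filled (or empty) — no strong Jahn–Teller driving force.

[CrBr2(OH)4]^4-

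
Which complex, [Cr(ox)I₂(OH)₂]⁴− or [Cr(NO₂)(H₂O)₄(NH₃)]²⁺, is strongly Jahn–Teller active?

[Cr(ox)I₂(OH)₂]⁴−

[Cr(ox)I₂(OH)₂]⁴−: Summing ligand charges against the −4 overall charge gives an oxidation state of +2 for chromium. Chromium is a group-6 element; Cr(II) is therefore d⁴. Hydroxide, iodide, and oxalate are weak-field ligands for a first-row metal, so the complex is high-spin. The t₂g³e_g¹ (high-spin) configuration has an unevenly filled e_g set; the Jahn–Teller theorem predicts a tetragonal distortion (typically axial elongation) to lift the degeneracy.
[Cr(NO₂)(H₂O)₄(NH₃)]²⁺: Each nitro (N-bound nitrite) is −1; water is neutral; ammonia is neutral; balancing the +2 overall charge requires Cr(III). Chromium is a group-6 element; Cr(III) is therefore d³. The d³ configuration leaves the e_g set evenly filled (or empty) — no strong Jahn–Teller driving force.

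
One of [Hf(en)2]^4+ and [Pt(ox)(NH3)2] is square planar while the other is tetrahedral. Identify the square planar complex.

For [Hf(en)2]^4+: Ligand charges: ethylenediamine is neutral. With an overall charge of +4 the hafnium centre must be in the +4 oxidation state. Hf sits in group 4, so the d-electron count is 4 − 4 = 0. A d⁰ ion has no crystal-field stabilisation preference between square planar and tetrahedral, so four ligands adopt the sterically favoured tetrahedral geometry. → tetrahedral.
For [Pt(ox)(NH3)2]: Each oxalate is −2; ammonia is neutral; balancing the 0 overall charge requires Pt(II). Platinum is a group-10 element; Pt(II) is therefore d⁸. A 5d d⁸ ion has a large crystal-field splitting; square planar leaves the high-energy d_{x²−y²} orbital empty and maximises CFSE. → square planar.

[Pt(ox)(NH3)2]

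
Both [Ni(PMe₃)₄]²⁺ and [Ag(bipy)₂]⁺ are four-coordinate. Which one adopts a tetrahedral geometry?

[Ag(bipy)₂]⁺

For [Ni(PMe₃)₄]²⁺: Trimethylphosphine is neutral; balancing the +2 overall charge requires Ni(II). Group 10 minus oxidation state 2 gives a d⁸ configuration. Trimethylphosphine is a strong-field ligand (high in the spectrochemical series). A 3d d⁸ ion with strong-field ligands gains enough CFSE to favour square planar over tetrahedral. → square planar.
For [Ag(bipy)₂]⁺: Summing ligand charges against the +1 overall charge gives an oxidation state of +1 for silver. Group 11 minus oxidation state 1 gives a d¹⁰ configuration. A d¹⁰ ion has no crystal-field stabilisation preference between square planar and tetrahedral, so four ligands adopt the sterically favoured tetrahedral geometry. → tetrahedral.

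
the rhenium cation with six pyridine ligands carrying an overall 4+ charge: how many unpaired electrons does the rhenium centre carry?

Ligand charges: pyridine is neutral. With an overall charge of +4 the rhenium centre must be in the +4 oxidation state.
Rhenium is a group-7 element; Re(IV) is therefore d³.
In an octahedral field the d³ configuration is t₂g³e_g⁰ (only one arrangement possible), giving 3 unpaired electrons.

3 unpaired electrons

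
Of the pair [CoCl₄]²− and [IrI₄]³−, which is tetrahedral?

[CoCl₄]²−

For [CoCl₄]²−: Ligand charges: each chloride is −1. With an overall charge of −2 the cobalt centre must be in the +2 oxidation state. Co sits in group 9, so the d-electron count is 9 − 2 = 7. For a high-spin 3d d⁷ ion with weak-field ligands the small Δₜ gives little square-planar CFSE advantage, so four ligands adopt the sterically favoured tetrahedral geometry. → tetrahedral.
For [IrI₄]³−: Summing ligand charges against the −3 overall charge gives an oxidation state of +1 for iridium. Iridium is a group-9 element; Ir(I) is therefore d⁸. A 5d d⁸ ion has a large crystal-field splitting; square planar leaves the high-energy d_{x²−y²} orbital empty and maximises CFSE. → square planar.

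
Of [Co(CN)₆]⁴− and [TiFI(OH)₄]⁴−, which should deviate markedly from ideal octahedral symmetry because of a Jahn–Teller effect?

[Co(CN)₆]⁴−

[Co(CN)₆]⁴−: Each cyanide is −1; balancing the −4 overall charge requires Co(II). Co sits in group 9, so the d-electron count is 9 − 2 = 7. Cyanide is a strong-field ligand (high in the spectrochemical series) for a first-row metal, so the complex is low-spin. The t₂g⁶e_g¹ (low-spin) configuration has an unevenly filled e_g set; the Jahn–Teller theorem predicts a tetragonal distortion (typically axial elongation) to lift the degeneracy.
[TiFI(OH)₄]⁴−: Summing ligand charges against the −4 overall charge gives an oxidation state of +2 for titanium. Ti sits in group 4, so the d-electron count is 4 − 2 = 2. The d² configuration leaves the e_g set evenly filled (or empty) — no strong Jahn–Teller driving force.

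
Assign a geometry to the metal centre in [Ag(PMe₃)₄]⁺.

tetrahedral

Ligand charges: trimethylphosphine is neutral. With an overall charge of +1 the silver centre must be in the +1 oxidation state.
Group 11 minus oxidation state 1 gives a d¹⁰ configuration.
With 4 monodentate ligands the coordination number is 4.
A d¹⁰ ion has no crystal-field stabilisation preference between square planar and tetrahedral, so four ligands adopt the sterically favoured tetrahedral geometry.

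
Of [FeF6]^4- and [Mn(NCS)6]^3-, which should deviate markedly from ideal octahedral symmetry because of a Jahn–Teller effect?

[FeF6]^4-: Each fluoride is −1; balancing the −4 overall charge requires Fe(II). Group 8 minus oxidation state 2 gives a d⁶ configuration. Fluoride is a weak-field ligand for a first-row metal, so the complex is high-spin. The d⁶ configuration leaves the e_g set evenly filled (or empty) — no strong Jahn–Teller driving force.
[Mn(NCS)6]^3-: Ligand charges: each isothiocyanate is −1. With an overall charge of −3 the manganese centre must be in the +3 oxidation state. Mn sits in group 7, so the d-electron count is 7 − 3 = 4. Isothiocyanate is a weak-field ligand for a first-row metal, so the complex is high-spin. The t₂g³e_g¹ (high-spin) configuration has an unevenly filled e_g set; the Jahn–Teller theorem predicts a tetragonal distortion (typically axial elongation) to lift the degeneracy.

[Mn(NCS)6]^3-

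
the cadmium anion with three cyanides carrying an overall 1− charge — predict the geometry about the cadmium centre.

Each cyanide is −1; balancing the −1 overall charge requires Cd(II).
Group 12 minus oxidation state 2 gives a d¹⁰ configuration.
With 3 monodentate ligands the coordination number is 3.
Three ligands around a d¹⁰ centre minimise repulsion in a trigonal-planar arrangement.

trigonal planar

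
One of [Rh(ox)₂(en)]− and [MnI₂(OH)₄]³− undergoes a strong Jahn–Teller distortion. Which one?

[Rh(ox)₂(en)]−: Each oxalate is −2; ethylenediamine is neutral; balancing the −1 overall charge requires Rh(III). Rhodium is a group-9 element; Rh(III) is therefore d⁶. A 4d ion has a large Δₒ and is invariably low-spin. The d⁶ configuration leaves the e_g set evenly filled (or empty) — no strong Jahn–Teller driving force.
[MnI₂(OH)₄]³−: Each iodide is −1; each hydroxide is −1; balancing the −3 overall charge requires Mn(III). Mn sits in group 7, so the d-electron count is 7 − 3 = 4. Hydroxide and iodide are weak-field ligands for a first-row metal, so the complex is high-spin. The t₂g³e_g¹ (high-spin) configuration has an unevenly filled e_g set; the Jahn–Teller theorem predicts a tetragonal distortion (typically axial elongation) to lift the degeneracy.

[MnI₂(OH)₄]³−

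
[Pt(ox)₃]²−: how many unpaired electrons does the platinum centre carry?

Ligand charges: each oxalate is −2. With an overall charge of −2 the platinum centre must be in the +4 oxidation state.
Platinum is a group-10 element; Pt(IV) is therefore d⁶.
Counting donor atoms: 3×oxalate (bidentate) → 6 donors. Coordination number = 6.
The spin state decides the count: a 5d ion has a large Δₒ and is invariably low-spin.
An octahedral low-spin d⁶ ion is t₂g⁶e_g⁰, giving 0 unpaired electrons.

0 unpaired electrons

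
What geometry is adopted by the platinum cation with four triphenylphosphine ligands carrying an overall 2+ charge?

square planar

Ligand charges: triphenylphosphine is neutral. With an overall charge of +2 the platinum centre must be in the +2 oxidation state.
Pt sits in group 10, so the d-electron count is 10 − 2 = 8.
With 4 monodentate ligands the coordination number is 4.
A 5d d⁸ ion has a large crystal-field splitting; square planar leaves the high-energy d_{x²−y²} orbital empty and maximises CFSE.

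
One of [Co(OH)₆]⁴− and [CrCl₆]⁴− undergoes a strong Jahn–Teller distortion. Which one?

[Co(OH)₆]⁴−: Summing ligand charges against the −4 overall charge gives an oxidation state of +2 for cobalt. Cobalt is a group-9 element; Co(II) is therefore d⁷. Hydroxide is a weak-field ligand for a first-row metal, so the complex is high-spin. The d⁷ configuration leaves the e_g set evenly filled (or empty) — no strong Jahn–Teller driving force.
[CrCl₆]⁴−: Summing ligand charges against the −4 overall charge gives an oxidation state of +2 for chromium. Group 6 minus oxidation state 2 gives a d⁴ configuration. Chloride is a weak-field ligand for a first-row metal, so the complex is high-spin. The t₂g³e_g¹ (high-spin) configuration has an unevenly filled e_g set; the Jahn–Teller theorem predicts a tetragonal distortion (typically axial elongation) to lift the degeneracy.

[CrCl₆]⁴−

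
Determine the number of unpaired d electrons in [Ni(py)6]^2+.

Ligand charges: pyridine is neutral. With an overall charge of +2 the nickel centre must be in the +2 oxidation state.
Group 10 minus oxidation state 2 gives a d⁸ configuration.
In an octahedral field the d⁸ configuration is t₂g⁶e_g² (only one arrangement possible), giving 2 unpaired electrons.

2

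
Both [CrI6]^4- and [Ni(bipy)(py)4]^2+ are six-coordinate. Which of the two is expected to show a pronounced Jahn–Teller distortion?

[CrI6]^4-

[CrI6]^4-: Ligand charges: each iodide is −1. With an overall charge of −4 the chromium centre must be in the +2 oxidation state. Chromium is a group-6 element; Cr(II) is therefore d⁴. Iodide is a weak-field ligand for a first-row metal, so the complex is high-spin. The t₂g³e_g¹ (high-spin) configuration has an unevenly filled e_g set; the Jahn–Teller theorem predicts a tetragonal distortion (typically axial elongation) to lift the degeneracy.
[Ni(bipy)(py)4]^2+: 2,2′-bipyridine is neutral; pyridine is neutral; balancing the +2 overall charge requires Ni(II). Ni sits in group 10, so the d-electron count is 10 − 2 = 8. The d⁸ configuration leaves the e_g set evenly filled (or empty) — no strong Jahn–Teller driving force.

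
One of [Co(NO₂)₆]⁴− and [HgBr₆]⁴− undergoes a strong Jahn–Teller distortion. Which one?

[Co(NO₂)₆]⁴−

[Co(NO₂)₆]⁴−: Each nitro (N-bound nitrite) is −1; balancing the −4 overall charge requires Co(II). Co sits in group 9, so the d-electron count is 9 − 2 = 7. Nitro (N-bound nitrite) is a strong-field ligand (high in the spectrochemical series) for a first-row metal, so the complex is low-spin. The t₂g⁶e_g¹ (low-spin) configuration has an unevenly filled e_g set; the Jahn–Teller theorem predicts a tetragonal distortion (typically axial elongation) to lift the degeneracy.
[HgBr₆]⁴−: Ligand charges: each bromide is −1. With an overall charge of −4 the mercury centre must be in the +2 oxidation state. Group 12 minus oxidation state 2 gives a d¹⁰ configuration. The d¹⁰ configuration leaves the e_g set evenly filled (or empty) — no strong Jahn–Teller driving force.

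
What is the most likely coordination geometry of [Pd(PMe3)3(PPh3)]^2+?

square planar

Trimethylphosphine is neutral; triphenylphosphine is neutral; balancing the +2 overall charge requires Pd(II).
Group 10 minus oxidation state 2 gives a d⁸ configuration.
With 4 monodentate ligands the coordination number is 4.
A 4d d⁸ ion has a large crystal-field splitting; square planar leaves the high-energy d_{x²−y²} orbital empty and maximises CFSE.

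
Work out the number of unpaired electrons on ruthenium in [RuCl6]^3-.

Ligand charges: each chloride is −1. With an overall charge of −3 the ruthenium centre must be in the +3 oxidation state.
Ruthenium is a group-8 element; Ru(III) is therefore d⁵.
The spin state decides the count: a 4d ion has a large Δₒ and is invariably low-spin.
An octahedral low-spin d⁵ ion is t₂g⁵e_g⁰, giving 1 unpaired electron.

1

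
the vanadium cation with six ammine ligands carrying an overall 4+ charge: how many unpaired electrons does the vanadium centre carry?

1 unpaired electron

Ligand charges: ammonia is neutral. With an overall charge of +4 the vanadium centre must be in the +4 oxidation state.
Group 5 minus oxidation state 4 gives a d¹ configuration.
In an octahedral field the d¹ configuration is t₂g¹e_g⁰ (only one arrangement possible), giving 1 unpaired electron.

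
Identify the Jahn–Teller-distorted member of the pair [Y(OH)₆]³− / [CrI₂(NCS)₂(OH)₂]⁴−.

[CrI₂(NCS)₂(OH)₂]⁴−

[Y(OH)₆]³−: Each hydroxide is −1; balancing the −3 overall charge requires Y(III). Group 3 minus oxidation state 3 gives a d⁰ configuration. The d⁰ configuration leaves the e_g set evenly filled (or empty) — no strong Jahn–Teller driving force.
[CrI₂(NCS)₂(OH)₂]⁴−: Summing ligand charges against the −4 overall charge gives an oxidation state of +2 for chromium. Cr sits in group 6, so the d-electron count is 6 − 2 = 4. Hydroxide, iodide, and isothiocyanate are weak-field ligands for a first-row metal, so the complex is high-spin. The t₂g³e_g¹ (high-spin) configuration has an unevenly filled e_g set; the Jahn–Teller theorem predicts a tetragonal distortion (typically axial elongation) to lift the degeneracy.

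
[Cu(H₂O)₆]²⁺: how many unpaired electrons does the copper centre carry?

1 unpaired electron

Summing ligand charges against the +2 overall charge gives an oxidation state of +2 for copper.
Copper is a group-11 element; Cu(II) is therefore d⁹.
In an octahedral field the d⁹ configuration is t₂g⁶e_g³ (only one arrangement possible), giving 1 unpaired electron.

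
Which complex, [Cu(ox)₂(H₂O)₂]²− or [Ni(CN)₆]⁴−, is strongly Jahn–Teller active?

[Cu(ox)₂(H₂O)₂]²−: Summing ligand charges against the −2 overall charge gives an oxidation state of +2 for copper. Copper is a group-11 element; Cu(II) is therefore d⁹. The t₂g⁶e_g³ configuration has an unevenly filled e_g set; the Jahn–Teller theorem predicts a tetragonal distortion (typically axial elongation) to lift the degeneracy.
[Ni(CN)₆]⁴−: Each cyanide is −1; balancing the −4 overall charge requires Ni(II). Ni sits in group 10, so the d-electron count is 10 − 2 = 8. The d⁸ configuration leaves the e_g set evenly filled (or empty) — no strong Jahn–Teller driving force.

[Cu(ox)₂(H₂O)₂]²−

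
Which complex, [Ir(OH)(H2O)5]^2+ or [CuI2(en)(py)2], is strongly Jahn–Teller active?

[CuI2(en)(py)2]

[Ir(OH)(H2O)5]^2+: Summing ligand charges against the +2 overall charge gives an oxidation state of +3 for iridium. Ir sits in group 9, so the d-electron count is 9 − 3 = 6. A 5d ion has a large Δₒ and is invariably low-spin. The d⁶ configuration leaves the e_g set evenly filled (or empty) — no strong Jahn–Teller driving force.
[CuI2(en)(py)2]: Each iodide is −1; ethylenediamine is neutral; pyridine is neutral; balancing the 0 overall charge requires Cu(II). Cu sits in group 11, so the d-electron count is 11 − 2 = 9. The t₂g⁶e_g³ configuration has an unevenly filled e_g set; the Jahn–Teller theorem predicts a tetragonal distortion (typically axial elongation) to lift the degeneracy.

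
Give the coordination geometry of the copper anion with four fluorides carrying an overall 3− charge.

Each fluoride is −1; balancing the −3 overall charge requires Cu(I).
Cu sits in group 11, so the d-electron count is 11 − 1 = 10.
With 4 monodentate ligands the coordination number is 4.
A d¹⁰ ion has no crystal-field stabilisation preference between square planar and tetrahedral, so four ligands adopt the sterically favoured tetrahedral geometry.

tetrahedral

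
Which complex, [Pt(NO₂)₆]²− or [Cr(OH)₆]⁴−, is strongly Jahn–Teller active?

[Cr(OH)₆]⁴−

[Pt(NO₂)₆]²−: Each nitro (N-bound nitrite) is −1; balancing the −2 overall charge requires Pt(IV). Group 10 minus oxidation state 4 gives a d⁶ configuration. A 5d ion has a large Δₒ and is invariably low-spin. The d⁶ configuration leaves the e_g set evenly filled (or empty) — no strong Jahn–Teller driving force.
[Cr(OH)₆]⁴−: Summing ligand charges against the −4 overall charge gives an oxidation state of +2 for chromium. Group 6 minus oxidation state 2 gives a d⁴ configuration. Hydroxide is a weak-field ligand for a first-row metal, so the complex is high-spin. The t₂g³e_g¹ (high-spin) configuration has an unevenly filled e_g set; the Jahn–Teller theorem predicts a tetragonal distortion (typically axial elongation) to lift the degeneracy.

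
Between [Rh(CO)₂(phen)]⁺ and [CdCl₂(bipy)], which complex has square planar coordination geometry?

For [Rh(CO)₂(phen)]⁺: Ligand charges: carbonyl is neutral; 1,10-phenanthroline is neutral. With an overall charge of +1 the rhodium centre must be in the +1 oxidation state. Group 9 minus oxidation state 1 gives a d⁸ configuration. A 4d d⁸ ion has a large crystal-field splitting; square planar leaves the high-energy d_{x²−y²} orbital empty and maximises CFSE. → square planar.
For [CdCl₂(bipy)]: Each chloride is −1; 2,2′-bipyridine is neutral; balancing the 0 overall charge requires Cd(II). Cd sits in group 12, so the d-electron count is 12 − 2 = 10. A d¹⁰ ion has no crystal-field stabilisation preference between square planar and tetrahedral, so four ligands adopt the sterically favoured tetrahedral geometry. → tetrahedral.

[Rh(CO)₂(phen)]⁺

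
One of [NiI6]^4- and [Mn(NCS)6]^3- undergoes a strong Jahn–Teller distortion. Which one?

[Mn(NCS)6]^3-

[NiI6]^4-: Summing ligand charges against the −4 overall charge gives an oxidation state of +2 for nickel. Group 10 minus oxidation state 2 gives a d⁸ configuration. The d⁸ configuration leaves the e_g set evenly filled (or empty) — no strong Jahn–Teller driving force.
[Mn(NCS)6]^3-: Ligand charges: each isothiocyanate is −1. With an overall charge of −3 the manganese centre must be in the +3 oxidation state. Manganese is a group-7 element; Mn(III) is therefore d⁴. Isothiocyanate is a weak-field ligand for a first-row metal, so the complex is high-spin. The t₂g³e_g¹ (high-spin) configuration has an unevenly filled e_g set; the Jahn–Teller theorem predicts a tetragonal distortion (typically axial elongation) to lift the degeneracy.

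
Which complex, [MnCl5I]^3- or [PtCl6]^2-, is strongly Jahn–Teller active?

[MnCl5I]^3-

[MnCl5I]^3-: Ligand charges: each chloride is −1; each iodide is −1. With an overall charge of −3 the manganese centre must be in the +3 oxidation state. Manganese is a group-7 element; Mn(III) is therefore d⁴. Chloride and iodide are weak-field ligands for a first-row metal, so the complex is high-spin. The t₂g³e_g¹ (high-spin) configuration has an unevenly filled e_g set; the Jahn–Teller theorem predicts a tetragonal distortion (typically axial elongation) to lift the degeneracy.
[PtCl6]^2-: Ligand charges: each chloride is −1. With an overall charge of −2 the platinum centre must be in the +4 oxidation state. Group 10 minus oxidation state 4 gives a d⁶ configuration. A 5d ion has a large Δₒ and is invariably low-spin. The d⁶ configuration leaves the e_g set evenly filled (or empty) — no strong Jahn–Teller driving force.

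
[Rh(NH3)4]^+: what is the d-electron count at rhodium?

Summing ligand charges against the +1 overall charge gives an oxidation state of +1 for rhodium.
Rh sits in group 9, so the d-electron count is 9 − 1 = 8.

d8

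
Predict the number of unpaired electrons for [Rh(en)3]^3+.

Ethylenediamine is neutral; balancing the +3 overall charge requires Rh(III).
Rhodium is a group-9 element; Rh(III) is therefore d⁶.
Counting donor atoms: 3×ethylenediamine (bidentate) → 6 donors. Coordination number = 6.
The spin state decides the count: a 4d ion has a large Δₒ and is invariably low-spin.
An octahedral low-spin d⁶ ion is t₂g⁶e_g⁰, giving 0 unpaired electrons.

0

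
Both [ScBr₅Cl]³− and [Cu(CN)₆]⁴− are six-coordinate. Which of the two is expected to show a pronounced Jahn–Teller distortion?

[Cu(CN)₆]⁴−

[ScBr₅Cl]³−: Summing ligand charges against the −3 overall charge gives an oxidation state of +3 for scandium. Scandium is a group-3 element; Sc(III) is therefore d⁰. The d⁰ configuration leaves the e_g set evenly filled (or empty) — no strong Jahn–Teller driving force.
[Cu(CN)₆]⁴−: Ligand charges: each cyanide is −1. With an overall charge of −4 the copper centre must be in the +2 oxidation state. Copper is a group-11 element; Cu(II) is therefore d⁹. The t₂g⁶e_g³ configuration has an unevenly filled e_g set; the Jahn–Teller theorem predicts a tetragonal distortion (typically axial elongation) to lift the degeneracy.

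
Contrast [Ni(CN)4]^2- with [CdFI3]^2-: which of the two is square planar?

For [Ni(CN)4]^2-: Ligand charges: each cyanide is −1. With an overall charge of −2 the nickel centre must be in the +2 oxidation state. Nickel is a group-10 element; Ni(II) is therefore d⁸. Cyanide is a strong-field ligand (high in the spectrochemical series). A 3d d⁸ ion with strong-field ligands gains enough CFSE to favour square planar over tetrahedral. → square planar.
For [CdFI3]^2-: Each fluoride is −1; each iodide is −1; balancing the −2 overall charge requires Cd(II). Cadmium is a group-12 element; Cd(II) is therefore d¹⁰. A d¹⁰ ion has no crystal-field stabilisation preference between square planar and tetrahedral, so four ligands adopt the sterically favoured tetrahedral geometry. → tetrahedral.

[Ni(CN)4]^2-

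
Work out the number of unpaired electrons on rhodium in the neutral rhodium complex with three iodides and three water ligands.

0 unpaired electrons

Each iodide is −1; water is neutral; balancing the 0 overall charge requires Rh(III).
Group 9 minus oxidation state 3 gives a d⁶ configuration.
The spin state decides the count: a 4d ion has a large Δₒ and is invariably low-spin.
An octahedral low-spin d⁶ ion is t₂g⁶e_g⁰, giving 0 unpaired electrons.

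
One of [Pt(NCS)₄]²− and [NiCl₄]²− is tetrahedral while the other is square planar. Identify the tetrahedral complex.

For [Pt(NCS)₄]²−: Ligand charges: each isothiocyanate is −1. With an overall charge of −2 the platinum centre must be in the +2 oxidation state. Group 10 minus oxidation state 2 gives a d⁸ configuration. A 5d d⁸ ion has a large crystal-field splitting; square planar leaves the high-energy d_{x²−y²} orbital empty and maximises CFSE. → square planar.
For [NiCl₄]²−: Summing ligand charges against the −2 overall charge gives an oxidation state of +2 for nickel. Nickel is a group-10 element; Ni(II) is therefore d⁸. Chloride is a weak-field ligand. With weak-field ligands the CFSE gain from square planar is small, so a 3d d⁸ ion takes the sterically preferred tetrahedral geometry. → tetrahedral.

[NiCl₄]²−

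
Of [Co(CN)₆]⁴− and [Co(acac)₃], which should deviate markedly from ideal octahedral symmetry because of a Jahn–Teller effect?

[Co(CN)₆]⁴−: Each cyanide is −1; balancing the −4 overall charge requires Co(II). Cobalt is a group-9 element; Co(II) is therefore d⁷. Cyanide is a strong-field ligand (high in the spectrochemical series) for a first-row metal, so the complex is low-spin. The t₂g⁶e_g¹ (low-spin) configuration has an unevenly filled e_g set; the Jahn–Teller theorem predicts a tetragonal distortion (typically axial elongation) to lift the degeneracy.
[Co(acac)₃]: Summing ligand charges against the 0 overall charge gives an oxidation state of +3 for cobalt. Co sits in group 9, so the d-electron count is 9 − 3 = 6. Co(III) has an exceptionally large octahedral splitting and is low-spin with essentially every ligand except fluoride. The d⁶ configuration leaves the e_g set evenly filled (or empty) — no strong Jahn–Teller driving force.

[Co(CN)₆]⁴−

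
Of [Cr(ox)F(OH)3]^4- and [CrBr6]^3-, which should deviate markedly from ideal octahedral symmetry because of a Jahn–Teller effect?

[Cr(ox)F(OH)3]^4-

[Cr(ox)F(OH)3]^4-: Ligand charges: each oxalate is −2; each fluoride is −1; each hydroxide is −1. With an overall charge of −4 the chromium centre must be in the +2 oxidation state. Chromium is a group-6 element; Cr(II) is therefore d⁴. Fluoride, hydroxide, and oxalate are weak-field ligands for a first-row metal, so the complex is high-spin. The t₂g³e_g¹ (high-spin) configuration has an unevenly filled e_g set; the Jahn–Teller theorem predicts a tetragonal distortion (typically axial elongation) to lift the degeneracy.
[CrBr6]^3-: Ligand charges: each bromide is −1. With an overall charge of −3 the chromium centre must be in the +3 oxidation state. Group 6 minus oxidation state 3 gives a d³ configuration. The d³ configuration leaves the e_g set evenly filled (or empty) — no strong Jahn–Teller driving force.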